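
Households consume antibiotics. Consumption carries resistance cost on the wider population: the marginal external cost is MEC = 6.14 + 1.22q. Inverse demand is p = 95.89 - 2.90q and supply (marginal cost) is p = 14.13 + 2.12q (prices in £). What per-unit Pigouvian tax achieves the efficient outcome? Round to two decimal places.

Social marginal benefit = demand − MEC = 89.75 - 4.12q.
Set SMB = MC: 89.75 - 4.12q = 14.13 + 2.12q → q* = 12.1186.
The Pigouvian tax equals MEC at q*: 6.14 + 1.22×12.1186 = 20.9247.

tax = £20.92 per unit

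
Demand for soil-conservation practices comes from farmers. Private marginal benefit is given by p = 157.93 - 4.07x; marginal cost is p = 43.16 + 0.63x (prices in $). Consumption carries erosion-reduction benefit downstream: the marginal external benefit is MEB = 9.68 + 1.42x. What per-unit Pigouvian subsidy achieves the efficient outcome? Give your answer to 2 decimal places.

subsidy = $63.56 per unit

Social marginal benefit = demand + MEB = 167.61 - 2.65x.
Set SMB = MC: 167.61 - 2.65x = 43.16 + 0.63x → x* = 37.9421.
The Pigouvian subsidy equals MEB at x*: 9.68 + 1.42×37.9421 = 63.5578.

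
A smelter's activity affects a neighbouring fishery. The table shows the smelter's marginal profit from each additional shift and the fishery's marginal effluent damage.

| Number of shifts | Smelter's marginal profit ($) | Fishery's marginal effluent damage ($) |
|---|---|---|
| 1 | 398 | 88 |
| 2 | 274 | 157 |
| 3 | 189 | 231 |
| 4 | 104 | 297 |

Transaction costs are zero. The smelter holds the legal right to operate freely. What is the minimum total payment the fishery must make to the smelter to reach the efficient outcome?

$293

Left alone the smelter would choose level 4 (marginal profit stays positive).
Efficient level: k* = 2 (marginal profit ≥ marginal effluent damage through 2).
The fishery must at least cover the smelter's forgone profit from cutting 4→2: 189 + 104 = 293.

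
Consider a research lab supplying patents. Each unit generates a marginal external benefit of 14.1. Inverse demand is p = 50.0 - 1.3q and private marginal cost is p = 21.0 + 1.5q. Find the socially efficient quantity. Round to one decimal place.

Social marginal cost = private MC − MEB = 6.9 + 1.5q.
Set SMC = demand: 6.9 + 1.5q = 50.0 - 1.3q → q* = 15.3929.

q* = 15.4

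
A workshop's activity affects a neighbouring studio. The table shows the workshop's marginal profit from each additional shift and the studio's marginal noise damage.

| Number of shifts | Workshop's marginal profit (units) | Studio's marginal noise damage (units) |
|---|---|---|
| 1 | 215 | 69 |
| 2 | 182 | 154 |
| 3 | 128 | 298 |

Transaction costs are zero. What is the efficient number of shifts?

2

Bargaining reaches the level where marginal profit last exceeds marginal noise damage.
That holds through level 2 (182 ≥ 154) but not at 3 (128 < 298).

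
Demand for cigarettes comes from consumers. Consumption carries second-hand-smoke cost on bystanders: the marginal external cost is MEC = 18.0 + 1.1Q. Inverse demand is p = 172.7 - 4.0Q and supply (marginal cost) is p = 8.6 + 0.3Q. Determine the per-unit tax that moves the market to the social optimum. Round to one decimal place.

tax = 47.8 per unit

Social marginal benefit = demand − MEC = 154.7 - 5.1Q.
Set SMB = MC: 154.7 - 5.1Q = 8.6 + 0.3Q → Q* = 27.0556.
The Pigouvian tax equals MEC at Q*: 18.0 + 1.1×27.0556 = 47.7612.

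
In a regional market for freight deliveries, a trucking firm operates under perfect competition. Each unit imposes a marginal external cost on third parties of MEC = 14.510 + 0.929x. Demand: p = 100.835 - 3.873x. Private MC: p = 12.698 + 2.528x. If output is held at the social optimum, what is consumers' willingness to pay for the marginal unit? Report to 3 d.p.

Social marginal cost = private MC + MEC = 27.208 + 3.457x.
Set SMC = demand: 27.208 + 3.457x = 100.835 - 3.873x → x* = 10.0446.
Consumer price on the demand curve at x*: 100.835 − 3.873×10.0446 = 61.9323.

P = 61.932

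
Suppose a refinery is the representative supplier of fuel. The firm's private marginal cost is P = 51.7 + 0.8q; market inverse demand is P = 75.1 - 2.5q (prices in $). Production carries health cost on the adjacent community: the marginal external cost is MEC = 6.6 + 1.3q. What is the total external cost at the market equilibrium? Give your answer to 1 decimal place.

$79.5

Market equilibrium (private): 51.7 + 0.8q = 75.1 - 2.5q → q_m = 7.0909.
Total external cost = ∫₀^{q_m} (6.6 + 1.3q) dq = 6.6×7.0909 + ½×1.3×7.0909² = 79.4825.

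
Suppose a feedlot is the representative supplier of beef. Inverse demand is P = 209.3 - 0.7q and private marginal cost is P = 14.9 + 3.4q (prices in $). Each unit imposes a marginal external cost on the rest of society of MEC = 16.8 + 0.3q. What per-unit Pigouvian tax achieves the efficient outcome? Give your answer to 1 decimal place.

Social marginal cost = private MC + MEC = 31.7 + 3.7q.
Set SMC = demand: 31.7 + 3.7q = 209.3 - 0.7q → q* = 40.3636.
The Pigouvian tax equals MEC at q*: 16.8 + 0.3×40.3636 = 28.9091.

tax = $28.9 per unit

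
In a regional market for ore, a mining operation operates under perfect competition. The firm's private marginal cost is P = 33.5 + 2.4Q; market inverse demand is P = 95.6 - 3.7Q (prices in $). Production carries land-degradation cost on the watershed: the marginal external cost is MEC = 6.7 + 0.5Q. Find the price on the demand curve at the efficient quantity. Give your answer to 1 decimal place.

Social marginal cost = private MC + MEC = 40.2 + 2.9Q.
Set SMC = demand: 40.2 + 2.9Q = 95.6 - 3.7Q → Q* = 8.3939.
Consumer price on the demand curve at Q*: 95.6 − 3.7×8.3939 = 64.5426.

P = $64.5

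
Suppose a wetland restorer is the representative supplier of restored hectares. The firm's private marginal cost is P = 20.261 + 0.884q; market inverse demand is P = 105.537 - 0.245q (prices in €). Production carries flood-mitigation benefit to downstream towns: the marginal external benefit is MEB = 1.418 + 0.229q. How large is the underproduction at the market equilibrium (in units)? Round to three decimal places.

20.794 units

Market equilibrium (private): 20.261 + 0.884q = 105.537 - 0.245q → q_m = 75.5323.
Social marginal cost = private MC − MEB = 18.843 + 0.655q.
Set SMC = demand: 18.843 + 0.655q = 105.537 - 0.245q → q* = 96.3267.
Gap = |75.5323 − 96.3267| = 20.7944.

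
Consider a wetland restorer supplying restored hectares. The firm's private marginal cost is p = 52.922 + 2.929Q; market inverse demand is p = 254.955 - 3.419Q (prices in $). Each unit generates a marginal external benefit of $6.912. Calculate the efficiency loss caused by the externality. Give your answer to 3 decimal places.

DWL = $3.763

Market equilibrium (private): 52.922 + 2.929Q = 254.955 - 3.419Q → Q_m = 31.8262.
Social marginal cost = private MC − MEB = 46.010 + 2.929Q.
Set SMC = demand: 46.010 + 2.929Q = 254.955 - 3.419Q → Q* = 32.9151.
The loss is the area between SMC and demand from Q* to Q_m; with linear curves that's a triangle of height MEB(Q_m).
DWL = ½ × 1.0889 × 6.9120 = 3.7632.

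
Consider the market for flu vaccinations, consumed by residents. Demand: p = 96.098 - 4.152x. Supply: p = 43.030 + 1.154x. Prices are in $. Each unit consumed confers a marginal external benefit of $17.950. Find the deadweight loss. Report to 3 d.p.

DWL = $30.362

Market equilibrium (private): 43.030 + 1.154x = 96.098 - 4.152x → x_m = 10.0015.
Social marginal benefit = demand + MEB = 114.048 - 4.152x.
Set SMB = MC: 114.048 - 4.152x = 43.030 + 1.154x → x* = 13.3845.
The welfare-loss triangle has base |x_m − x*| and height MEB(x_m) (the vertical gap between SMB and MC is zero at x* and MEB at x_m).
DWL = ½ × 3.3830 × 17.9500 = 30.3624.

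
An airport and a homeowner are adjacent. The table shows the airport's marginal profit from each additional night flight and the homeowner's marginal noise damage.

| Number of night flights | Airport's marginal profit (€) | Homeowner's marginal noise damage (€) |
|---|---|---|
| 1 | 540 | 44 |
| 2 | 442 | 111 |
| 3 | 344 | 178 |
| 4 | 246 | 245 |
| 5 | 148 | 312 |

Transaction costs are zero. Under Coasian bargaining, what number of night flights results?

Bargaining reaches the level where marginal profit last exceeds marginal noise damage.
That holds through level 4 (246 ≥ 245) but not at 5 (148 < 312).

4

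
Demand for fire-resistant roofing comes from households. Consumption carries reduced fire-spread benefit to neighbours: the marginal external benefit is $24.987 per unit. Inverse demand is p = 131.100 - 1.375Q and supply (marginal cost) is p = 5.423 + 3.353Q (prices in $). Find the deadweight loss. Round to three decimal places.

DWL = $66.027

Market equilibrium (private): 5.423 + 3.353Q = 131.100 - 1.375Q → Q_m = 26.5814.
Social marginal benefit = demand + MEB = 156.087 - 1.375Q.
Set SMB = MC: 156.087 - 1.375Q = 5.423 + 3.353Q → Q* = 31.8663.
The welfare-loss triangle has base |Q_m − Q*| and height MEB(Q_m) (the vertical gap between SMB and MC is zero at Q* and MEB at Q_m).
DWL = ½ × 5.2849 × 24.9870 = 66.0269.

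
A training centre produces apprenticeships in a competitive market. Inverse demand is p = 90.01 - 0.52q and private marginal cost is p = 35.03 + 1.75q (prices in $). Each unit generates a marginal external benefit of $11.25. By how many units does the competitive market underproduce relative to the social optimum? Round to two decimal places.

4.96 units

Market equilibrium (private): 35.03 + 1.75q = 90.01 - 0.52q → q_m = 24.2203.
Social marginal cost = private MC − MEB = 23.78 + 1.75q.
Set SMC = demand: 23.78 + 1.75q = 90.01 - 0.52q → q* = 29.1762.
Gap = |24.2203 − 29.1762| = 4.9559.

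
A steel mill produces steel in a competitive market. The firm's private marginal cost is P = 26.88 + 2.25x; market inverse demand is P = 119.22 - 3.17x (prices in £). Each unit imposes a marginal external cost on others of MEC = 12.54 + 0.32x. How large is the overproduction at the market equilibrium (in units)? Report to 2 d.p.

Market equilibrium (private): 26.88 + 2.25x = 119.22 - 3.17x → x_m = 17.0369.
Social marginal cost = private MC + MEC = 39.42 + 2.57x.
Set SMC = demand: 39.42 + 2.57x = 119.22 - 3.17x → x* = 13.9024.
Gap = |17.0369 − 13.9024| = 3.1345.

3.13 units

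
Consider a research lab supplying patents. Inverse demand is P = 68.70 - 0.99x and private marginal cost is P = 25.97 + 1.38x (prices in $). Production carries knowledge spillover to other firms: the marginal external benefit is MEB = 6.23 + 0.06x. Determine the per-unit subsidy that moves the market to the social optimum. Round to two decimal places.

Social marginal cost = private MC − MEB = 19.74 + 1.32x.
Set SMC = demand: 19.74 + 1.32x = 68.70 - 0.99x → x* = 21.1948.
The Pigouvian subsidy equals MEB at x*: 6.23 + 0.06×21.1948 = 7.5017.

subsidy = $7.50 per unit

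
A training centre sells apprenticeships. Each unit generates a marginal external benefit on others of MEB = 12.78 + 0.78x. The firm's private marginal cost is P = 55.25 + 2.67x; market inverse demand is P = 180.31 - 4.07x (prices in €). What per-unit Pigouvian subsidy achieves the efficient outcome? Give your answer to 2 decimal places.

Social marginal cost = private MC − MEB = 42.47 + 1.89x.
Set SMC = demand: 42.47 + 1.89x = 180.31 - 4.07x → x* = 23.1275.
The Pigouvian subsidy equals MEB at x*: 12.78 + 0.78×23.1275 = 30.8195.

subsidy = €30.82 per unit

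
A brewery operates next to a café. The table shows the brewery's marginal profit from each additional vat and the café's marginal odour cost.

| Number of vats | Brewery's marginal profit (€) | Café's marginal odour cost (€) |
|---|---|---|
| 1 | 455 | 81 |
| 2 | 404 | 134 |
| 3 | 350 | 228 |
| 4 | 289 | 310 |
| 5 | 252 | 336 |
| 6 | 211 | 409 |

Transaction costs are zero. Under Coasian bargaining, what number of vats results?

Bargaining reaches the level where marginal profit last exceeds marginal odour cost.
That holds through level 3 (350 ≥ 228) but not at 4 (289 < 310).

3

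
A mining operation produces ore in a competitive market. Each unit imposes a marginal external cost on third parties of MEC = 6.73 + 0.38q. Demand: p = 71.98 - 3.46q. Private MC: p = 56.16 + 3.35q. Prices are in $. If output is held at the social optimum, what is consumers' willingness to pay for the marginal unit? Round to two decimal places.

Social marginal cost = private MC + MEC = 62.89 + 3.73q.
Set SMC = demand: 62.89 + 3.73q = 71.98 - 3.46q → q* = 1.2643.
Consumer price on the demand curve at q*: 71.98 − 3.46×1.2643 = 67.6055.

P = $67.61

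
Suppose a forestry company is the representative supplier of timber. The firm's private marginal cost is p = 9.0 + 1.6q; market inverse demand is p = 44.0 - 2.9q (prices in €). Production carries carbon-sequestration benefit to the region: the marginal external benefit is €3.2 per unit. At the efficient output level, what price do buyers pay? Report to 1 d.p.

P = €19.4

Social marginal cost = private MC − MEB = 5.8 + 1.6q.
Set SMC = demand: 5.8 + 1.6q = 44.0 - 2.9q → q* = 8.4889.
Consumer price on the demand curve at q*: 44.0 − 2.9×8.4889 = 19.3822.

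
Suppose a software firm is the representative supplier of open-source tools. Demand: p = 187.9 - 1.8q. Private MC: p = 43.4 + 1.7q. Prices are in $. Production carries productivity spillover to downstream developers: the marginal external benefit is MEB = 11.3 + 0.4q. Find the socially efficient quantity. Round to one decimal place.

Social marginal cost = private MC − MEB = 32.1 + 1.3q.
Set SMC = demand: 32.1 + 1.3q = 187.9 - 1.8q → q* = 50.2581.

q* = 50.3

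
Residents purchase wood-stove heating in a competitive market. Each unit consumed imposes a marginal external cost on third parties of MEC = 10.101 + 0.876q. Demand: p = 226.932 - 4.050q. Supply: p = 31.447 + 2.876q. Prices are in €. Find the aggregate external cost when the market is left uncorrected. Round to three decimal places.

€634.027

Market equilibrium (private): 31.447 + 2.876q = 226.932 - 4.050q → q_m = 28.2248.
Total external cost = ∫₀^{q_m} (10.101 + 0.876q) dq = 10.101×28.2248 + ½×0.876×28.2248² = 634.0267.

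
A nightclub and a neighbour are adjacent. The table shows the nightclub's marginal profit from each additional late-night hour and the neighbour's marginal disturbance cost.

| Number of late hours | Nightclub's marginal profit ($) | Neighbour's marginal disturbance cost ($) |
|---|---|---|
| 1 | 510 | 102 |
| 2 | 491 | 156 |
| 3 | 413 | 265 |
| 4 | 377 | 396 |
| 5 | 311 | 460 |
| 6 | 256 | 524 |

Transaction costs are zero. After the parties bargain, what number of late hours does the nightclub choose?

Bargaining reaches the level where marginal profit last exceeds marginal disturbance cost.
That holds through level 3 (413 ≥ 265) but not at 4 (377 < 396).

3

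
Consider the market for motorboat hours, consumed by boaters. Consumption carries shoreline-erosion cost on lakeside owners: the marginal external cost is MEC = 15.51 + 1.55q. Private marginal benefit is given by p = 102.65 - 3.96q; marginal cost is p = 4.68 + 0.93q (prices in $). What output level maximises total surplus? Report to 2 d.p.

Social marginal benefit = demand − MEC = 87.14 - 5.51q.
Set SMB = MC: 87.14 - 5.51q = 4.68 + 0.93q → q* = 12.8043.

q* = 12.80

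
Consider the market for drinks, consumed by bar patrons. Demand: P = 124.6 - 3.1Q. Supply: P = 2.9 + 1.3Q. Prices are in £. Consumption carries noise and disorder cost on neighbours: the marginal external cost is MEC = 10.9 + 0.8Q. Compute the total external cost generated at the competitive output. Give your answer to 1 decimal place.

£607.5

Market equilibrium (private): 2.9 + 1.3Q = 124.6 - 3.1Q → Q_m = 27.6591.
Total external cost = ∫₀^{Q_m} (10.9 + 0.8Q) dQ = 10.9×27.6591 + ½×0.8×27.6591² = 607.4945.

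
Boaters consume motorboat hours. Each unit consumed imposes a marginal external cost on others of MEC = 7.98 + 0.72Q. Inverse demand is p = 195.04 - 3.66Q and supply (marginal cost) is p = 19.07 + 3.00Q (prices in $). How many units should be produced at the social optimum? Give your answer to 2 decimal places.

Q* = 22.76

Social marginal benefit = demand − MEC = 187.06 - 4.38Q.
Set SMB = MC: 187.06 - 4.38Q = 19.07 + 3.00Q → Q* = 22.7629.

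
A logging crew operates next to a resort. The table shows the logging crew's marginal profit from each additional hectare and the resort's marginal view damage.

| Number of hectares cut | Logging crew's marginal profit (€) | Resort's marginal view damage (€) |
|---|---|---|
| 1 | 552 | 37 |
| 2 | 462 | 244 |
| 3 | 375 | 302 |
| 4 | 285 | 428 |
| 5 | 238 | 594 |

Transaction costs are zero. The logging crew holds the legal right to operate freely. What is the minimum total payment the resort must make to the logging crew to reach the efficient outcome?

Left alone the logging crew would choose level 5 (marginal profit stays positive).
Efficient level: k* = 3 (marginal profit ≥ marginal view damage through 3).
The resort must at least cover the logging crew's forgone profit from cutting 5→3: 285 + 238 = 523.

€523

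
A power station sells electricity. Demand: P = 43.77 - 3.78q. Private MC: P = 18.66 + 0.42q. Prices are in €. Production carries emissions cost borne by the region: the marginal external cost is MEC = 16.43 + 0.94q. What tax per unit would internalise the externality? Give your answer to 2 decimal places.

tax = €18.02 per unit

Social marginal cost = private MC + MEC = 35.09 + 1.36q.
Set SMC = demand: 35.09 + 1.36q = 43.77 - 3.78q → q* = 1.6887.
The Pigouvian tax equals MEC at q*: 16.43 + 0.94×1.6887 = 18.0174.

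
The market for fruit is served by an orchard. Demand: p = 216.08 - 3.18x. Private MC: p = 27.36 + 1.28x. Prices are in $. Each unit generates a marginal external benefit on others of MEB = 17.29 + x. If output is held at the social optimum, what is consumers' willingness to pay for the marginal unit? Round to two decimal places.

Social marginal cost = private MC − MEB = 10.07 + 0.28x.
Set SMC = demand: 10.07 + 0.28x = 216.08 - 3.18x → x* = 59.5405.
Consumer price on the demand curve at x*: 216.08 − 3.18×59.5405 = 26.7412.

P = $26.74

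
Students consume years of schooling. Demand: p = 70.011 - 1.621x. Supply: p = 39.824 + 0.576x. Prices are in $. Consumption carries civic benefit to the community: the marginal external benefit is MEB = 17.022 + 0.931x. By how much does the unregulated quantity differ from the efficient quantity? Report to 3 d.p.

Market equilibrium (private): 39.824 + 0.576x = 70.011 - 1.621x → x_m = 13.7401.
Social marginal benefit = demand + MEB = 87.033 - 0.690x.
Set SMB = MC: 87.033 - 0.690x = 39.824 + 0.576x → x* = 37.2899.
Gap = |13.7401 − 37.2899| = 23.5498.

23.550 units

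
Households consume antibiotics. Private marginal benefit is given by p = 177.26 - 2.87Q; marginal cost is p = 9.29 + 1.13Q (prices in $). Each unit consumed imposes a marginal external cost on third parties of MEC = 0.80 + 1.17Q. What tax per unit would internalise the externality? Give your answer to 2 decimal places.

Social marginal benefit = demand − MEC = 176.46 - 4.04Q.
Set SMB = MC: 176.46 - 4.04Q = 9.29 + 1.13Q → Q* = 32.3346.
The Pigouvian tax equals MEC at Q*: 0.80 + 1.17×32.3346 = 38.6315.

tax = $38.63 per unit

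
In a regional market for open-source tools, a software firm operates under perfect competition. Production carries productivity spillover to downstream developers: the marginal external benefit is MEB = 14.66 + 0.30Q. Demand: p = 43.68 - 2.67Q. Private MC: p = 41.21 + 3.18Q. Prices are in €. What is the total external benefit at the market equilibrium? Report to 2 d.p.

€6.22

Market equilibrium (private): 41.21 + 3.18Q = 43.68 - 2.67Q → Q_m = 0.4222.
Total external benefit = ∫₀^{Q_m} (14.66 + 0.30Q) dQ = 14.66×0.4222 + ½×0.30×0.4222² = 6.2162.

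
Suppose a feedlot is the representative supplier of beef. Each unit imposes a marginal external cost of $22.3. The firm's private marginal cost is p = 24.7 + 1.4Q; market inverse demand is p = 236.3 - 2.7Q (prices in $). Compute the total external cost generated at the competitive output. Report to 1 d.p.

Market equilibrium (private): 24.7 + 1.4Q = 236.3 - 2.7Q → Q_m = 51.6098.
Total external cost = MEC × Q_m = 22.3 × 51.6098 = 1150.8985.

$1150.9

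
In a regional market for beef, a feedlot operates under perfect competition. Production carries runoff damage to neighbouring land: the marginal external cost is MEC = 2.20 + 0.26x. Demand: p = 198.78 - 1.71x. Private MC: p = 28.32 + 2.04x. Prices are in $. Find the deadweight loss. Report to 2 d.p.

Market equilibrium (private): 28.32 + 2.04x = 198.78 - 1.71x → x_m = 45.4560.
Social marginal cost = private MC + MEC = 30.52 + 2.30x.
Set SMC = demand: 30.52 + 2.30x = 198.78 - 1.71x → x* = 41.9601.
Height of the DWL triangle at x_m is SMC(x_m) − demand(x_m) = MEC(x_m) = 14.0186.
DWL = ½ × 3.4959 × 14.0186 = 24.5038.

DWL = $24.50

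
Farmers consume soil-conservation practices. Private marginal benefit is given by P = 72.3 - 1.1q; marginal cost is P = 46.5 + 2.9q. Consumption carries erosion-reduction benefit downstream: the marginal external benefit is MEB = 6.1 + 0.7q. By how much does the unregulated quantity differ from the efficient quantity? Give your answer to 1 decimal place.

3.2 units

Market equilibrium (private): 46.5 + 2.9q = 72.3 - 1.1q → q_m = 6.4500.
Social marginal benefit = demand + MEB = 78.4 - 0.4q.
Set SMB = MC: 78.4 - 0.4q = 46.5 + 2.9q → q* = 9.6667.
Gap = |6.4500 − 9.6667| = 3.2167.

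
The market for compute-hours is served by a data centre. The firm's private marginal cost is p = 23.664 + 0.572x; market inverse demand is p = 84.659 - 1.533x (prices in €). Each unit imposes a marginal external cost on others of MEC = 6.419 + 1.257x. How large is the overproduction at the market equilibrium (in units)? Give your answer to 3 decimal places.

12.743 units

Market equilibrium (private): 23.664 + 0.572x = 84.659 - 1.533x → x_m = 28.9762.
Social marginal cost = private MC + MEC = 30.083 + 1.829x.
Set SMC = demand: 30.083 + 1.829x = 84.659 - 1.533x → x* = 16.2332.
Gap = |28.9762 − 16.2332| = 12.7430.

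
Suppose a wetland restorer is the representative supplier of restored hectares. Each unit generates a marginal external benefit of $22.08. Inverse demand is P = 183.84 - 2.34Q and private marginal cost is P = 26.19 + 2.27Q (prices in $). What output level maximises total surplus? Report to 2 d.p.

Social marginal cost = private MC − MEB = 4.11 + 2.27Q.
Set SMC = demand: 4.11 + 2.27Q = 183.84 - 2.34Q → Q* = 38.9870.

Q* = 38.99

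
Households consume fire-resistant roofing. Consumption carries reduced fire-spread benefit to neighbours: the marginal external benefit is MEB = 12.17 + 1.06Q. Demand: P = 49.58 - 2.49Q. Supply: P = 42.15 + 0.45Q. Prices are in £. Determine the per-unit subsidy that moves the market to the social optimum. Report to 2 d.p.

Social marginal benefit = demand + MEB = 61.75 - 1.43Q.
Set SMB = MC: 61.75 - 1.43Q = 42.15 + 0.45Q → Q* = 10.4255.
The Pigouvian subsidy equals MEB at Q*: 12.17 + 1.06×10.4255 = 23.2210.

subsidy = £23.22 per unit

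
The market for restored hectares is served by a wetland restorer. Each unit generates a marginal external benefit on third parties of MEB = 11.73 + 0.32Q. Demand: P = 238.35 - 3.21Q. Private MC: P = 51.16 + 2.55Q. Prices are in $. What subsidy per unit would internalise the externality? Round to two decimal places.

Social marginal cost = private MC − MEB = 39.43 + 2.23Q.
Set SMC = demand: 39.43 + 2.23Q = 238.35 - 3.21Q → Q* = 36.5662.
The Pigouvian subsidy equals MEB at Q*: 11.73 + 0.32×36.5662 = 23.4312.

subsidy = $23.43 per unit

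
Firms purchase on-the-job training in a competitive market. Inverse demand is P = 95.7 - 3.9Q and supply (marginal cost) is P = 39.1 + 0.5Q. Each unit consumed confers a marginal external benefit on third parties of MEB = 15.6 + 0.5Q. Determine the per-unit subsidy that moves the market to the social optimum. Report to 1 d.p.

Social marginal benefit = demand + MEB = 111.3 - 3.4Q.
Set SMB = MC: 111.3 - 3.4Q = 39.1 + 0.5Q → Q* = 18.5128.
The Pigouvian subsidy equals MEB at Q*: 15.6 + 0.5×18.5128 = 24.8564.

subsidy = 24.9 per unit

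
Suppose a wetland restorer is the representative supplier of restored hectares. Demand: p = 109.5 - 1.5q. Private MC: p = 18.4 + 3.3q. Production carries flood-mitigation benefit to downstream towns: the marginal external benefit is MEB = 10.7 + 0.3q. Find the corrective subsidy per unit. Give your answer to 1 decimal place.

subsidy = 17.5 per unit

Social marginal cost = private MC − MEB = 7.7 + 3.0q.
Set SMC = demand: 7.7 + 3.0q = 109.5 - 1.5q → q* = 22.6222.
The Pigouvian subsidy equals MEB at q*: 10.7 + 0.3×22.6222 = 17.4867.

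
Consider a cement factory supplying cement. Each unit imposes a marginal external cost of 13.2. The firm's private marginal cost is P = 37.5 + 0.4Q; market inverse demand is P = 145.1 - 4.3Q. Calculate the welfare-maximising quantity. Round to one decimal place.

Q* = 20.1

Social marginal cost = private MC + MEC = 50.7 + 0.4Q.
Set SMC = demand: 50.7 + 0.4Q = 145.1 - 4.3Q → Q* = 20.0851.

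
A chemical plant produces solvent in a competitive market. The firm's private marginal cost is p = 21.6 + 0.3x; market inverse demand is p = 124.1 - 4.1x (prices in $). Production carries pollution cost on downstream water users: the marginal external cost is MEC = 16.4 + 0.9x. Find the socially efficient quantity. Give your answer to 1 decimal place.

x* = 16.2

Social marginal cost = private MC + MEC = 38.0 + 1.2x.
Set SMC = demand: 38.0 + 1.2x = 124.1 - 4.1x → x* = 16.2453.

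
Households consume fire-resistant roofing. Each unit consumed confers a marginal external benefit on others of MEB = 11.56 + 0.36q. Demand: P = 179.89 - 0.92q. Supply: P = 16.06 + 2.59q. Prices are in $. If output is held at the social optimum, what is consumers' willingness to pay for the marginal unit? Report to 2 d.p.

Social marginal benefit = demand + MEB = 191.45 - 0.56q.
Set SMB = MC: 191.45 - 0.56q = 16.06 + 2.59q → q* = 55.6794.
Consumer price on the demand curve at q*: 179.89 − 0.92×55.6794 = 128.6650.

P = $128.66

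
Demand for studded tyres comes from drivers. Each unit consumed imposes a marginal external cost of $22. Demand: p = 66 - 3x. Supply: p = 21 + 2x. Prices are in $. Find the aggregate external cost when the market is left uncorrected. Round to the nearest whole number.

Market equilibrium (private): 21 + 2x = 66 - 3x → x_m = 9.0000.
Total external cost = MEC × x_m = 22 × 9.0000 = 198.0000.

$198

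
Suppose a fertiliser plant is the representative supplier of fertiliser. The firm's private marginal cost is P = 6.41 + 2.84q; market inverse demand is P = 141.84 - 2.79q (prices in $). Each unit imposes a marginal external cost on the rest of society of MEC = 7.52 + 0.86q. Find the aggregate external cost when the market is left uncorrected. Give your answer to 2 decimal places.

Market equilibrium (private): 6.41 + 2.84q = 141.84 - 2.79q → q_m = 24.0551.
Total external cost = ∫₀^{q_m} (7.52 + 0.86q) dq = 7.52×24.0551 + ½×0.86×24.0551² = 429.7129.

$429.71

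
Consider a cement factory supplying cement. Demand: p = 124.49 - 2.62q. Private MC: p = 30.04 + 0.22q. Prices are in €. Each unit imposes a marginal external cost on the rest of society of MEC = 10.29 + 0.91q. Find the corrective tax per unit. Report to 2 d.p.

Social marginal cost = private MC + MEC = 40.33 + 1.13q.
Set SMC = demand: 40.33 + 1.13q = 124.49 - 2.62q → q* = 22.4427.
The Pigouvian tax equals MEC at q*: 10.29 + 0.91×22.4427 = 30.7129.

tax = €30.71 per unit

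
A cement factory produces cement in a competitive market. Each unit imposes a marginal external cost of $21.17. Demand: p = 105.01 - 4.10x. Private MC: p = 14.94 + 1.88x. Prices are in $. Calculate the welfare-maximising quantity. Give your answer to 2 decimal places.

x* = 11.52

Social marginal cost = private MC + MEC = 36.11 + 1.88x.
Set SMC = demand: 36.11 + 1.88x = 105.01 - 4.10x → x* = 11.5217.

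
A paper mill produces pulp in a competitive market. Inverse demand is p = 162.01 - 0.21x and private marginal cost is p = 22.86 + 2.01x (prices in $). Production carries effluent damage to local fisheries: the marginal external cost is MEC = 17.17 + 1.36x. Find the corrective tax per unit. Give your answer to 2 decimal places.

tax = $63.51 per unit

Social marginal cost = private MC + MEC = 40.03 + 3.37x.
Set SMC = demand: 40.03 + 3.37x = 162.01 - 0.21x → x* = 34.0726.
The Pigouvian tax equals MEC at x*: 17.17 + 1.36×34.0726 = 63.5087.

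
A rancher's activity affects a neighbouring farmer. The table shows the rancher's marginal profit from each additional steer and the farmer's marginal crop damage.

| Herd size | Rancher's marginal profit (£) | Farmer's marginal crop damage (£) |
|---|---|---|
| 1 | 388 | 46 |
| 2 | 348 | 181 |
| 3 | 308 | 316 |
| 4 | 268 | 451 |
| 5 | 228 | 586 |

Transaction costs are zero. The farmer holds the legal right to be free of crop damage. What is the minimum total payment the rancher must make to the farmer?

Efficient level: marginal profit ≥ marginal crop damage through level 2, so k* = 2.
With the farmer holding the right, the rancher must at least compensate total damage at k*: 46 + 181 = 227.

£227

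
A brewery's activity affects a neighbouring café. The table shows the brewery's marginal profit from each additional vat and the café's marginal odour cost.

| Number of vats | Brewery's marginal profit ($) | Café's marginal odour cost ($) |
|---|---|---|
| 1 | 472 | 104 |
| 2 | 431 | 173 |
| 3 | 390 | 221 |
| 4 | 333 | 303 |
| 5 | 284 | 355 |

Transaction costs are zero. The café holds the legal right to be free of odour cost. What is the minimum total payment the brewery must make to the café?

$801

Efficient level: marginal profit ≥ marginal odour cost through level 4, so k* = 4.
With the café holding the right, the brewery must at least compensate total damage at k*: 104 + 173 + 221 + 303 = 801.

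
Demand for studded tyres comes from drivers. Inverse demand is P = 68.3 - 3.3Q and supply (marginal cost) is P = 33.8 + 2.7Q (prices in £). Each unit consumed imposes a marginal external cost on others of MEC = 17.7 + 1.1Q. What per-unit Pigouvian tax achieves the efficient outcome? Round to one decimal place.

Social marginal benefit = demand − MEC = 50.6 - 4.4Q.
Set SMB = MC: 50.6 - 4.4Q = 33.8 + 2.7Q → Q* = 2.3662.
The Pigouvian tax equals MEC at Q*: 17.7 + 1.1×2.3662 = 20.3028.

tax = £20.3 per unit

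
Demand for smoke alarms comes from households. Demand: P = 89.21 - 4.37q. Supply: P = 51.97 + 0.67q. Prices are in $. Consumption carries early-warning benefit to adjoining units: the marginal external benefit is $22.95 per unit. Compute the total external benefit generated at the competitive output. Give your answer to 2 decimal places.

Market equilibrium (private): 51.97 + 0.67q = 89.21 - 4.37q → q_m = 7.3889.
Total external benefit = MEB × q_m = 22.95 × 7.3889 = 169.5753.

$169.58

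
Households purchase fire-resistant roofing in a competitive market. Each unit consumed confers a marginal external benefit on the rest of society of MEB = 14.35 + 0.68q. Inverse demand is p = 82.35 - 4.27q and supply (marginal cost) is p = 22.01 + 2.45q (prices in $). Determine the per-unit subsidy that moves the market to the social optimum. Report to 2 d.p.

Social marginal benefit = demand + MEB = 96.70 - 3.59q.
Set SMB = MC: 96.70 - 3.59q = 22.01 + 2.45q → q* = 12.3659.
The Pigouvian subsidy equals MEB at q*: 14.35 + 0.68×12.3659 = 22.7588.

subsidy = $22.76 per unit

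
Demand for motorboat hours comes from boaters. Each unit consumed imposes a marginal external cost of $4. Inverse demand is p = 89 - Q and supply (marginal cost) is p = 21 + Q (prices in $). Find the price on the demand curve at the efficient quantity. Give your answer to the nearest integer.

P = $57

Social marginal benefit = demand − MEC = 85 - Q.
Set SMB = MC: 85 - Q = 21 + Q → Q* = 32.0000.
Consumer price on the demand curve at Q*: 89 − 1×32.0000 = 57.0000.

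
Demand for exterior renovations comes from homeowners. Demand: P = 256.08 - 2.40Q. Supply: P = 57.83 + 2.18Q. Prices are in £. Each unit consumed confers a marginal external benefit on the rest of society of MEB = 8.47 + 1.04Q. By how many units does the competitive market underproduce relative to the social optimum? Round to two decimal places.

Market equilibrium (private): 57.83 + 2.18Q = 256.08 - 2.40Q → Q_m = 43.2860.
Social marginal benefit = demand + MEB = 264.55 - 1.36Q.
Set SMB = MC: 264.55 - 1.36Q = 57.83 + 2.18Q → Q* = 58.3955.
Gap = |43.2860 − 58.3955| = 15.1095.

15.11 units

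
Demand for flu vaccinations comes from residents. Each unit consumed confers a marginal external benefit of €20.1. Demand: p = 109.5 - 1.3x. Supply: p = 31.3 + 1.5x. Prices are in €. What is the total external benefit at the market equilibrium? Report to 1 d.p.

Market equilibrium (private): 31.3 + 1.5x = 109.5 - 1.3x → x_m = 27.9286.
Total external benefit = MEB × x_m = 20.1 × 27.9286 = 561.3649.

€561.4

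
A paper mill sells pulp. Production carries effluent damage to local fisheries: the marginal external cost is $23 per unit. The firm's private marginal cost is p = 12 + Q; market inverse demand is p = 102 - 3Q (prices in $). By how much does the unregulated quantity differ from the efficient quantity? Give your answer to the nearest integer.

6 units

Market equilibrium (private): 12 + Q = 102 - 3Q → Q_m = 22.5000.
Social marginal cost = private MC + MEC = 35 + Q.
Set SMC = demand: 35 + Q = 102 - 3Q → Q* = 16.7500.
Gap = |22.5000 − 16.7500| = 5.7500.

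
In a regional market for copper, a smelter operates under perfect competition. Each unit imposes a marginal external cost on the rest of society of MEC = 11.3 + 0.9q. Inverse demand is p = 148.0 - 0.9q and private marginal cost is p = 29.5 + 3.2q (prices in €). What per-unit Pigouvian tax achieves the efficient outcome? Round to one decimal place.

Social marginal cost = private MC + MEC = 40.8 + 4.1q.
Set SMC = demand: 40.8 + 4.1q = 148.0 - 0.9q → q* = 21.4400.
The Pigouvian tax equals MEC at q*: 11.3 + 0.9×21.4400 = 30.5960.

tax = €30.6 per unit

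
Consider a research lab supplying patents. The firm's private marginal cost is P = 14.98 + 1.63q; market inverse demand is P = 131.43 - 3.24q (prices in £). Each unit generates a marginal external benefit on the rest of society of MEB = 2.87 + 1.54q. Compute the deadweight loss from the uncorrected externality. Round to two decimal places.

DWL = £236.58

Market equilibrium (private): 14.98 + 1.63q = 131.43 - 3.24q → q_m = 23.9117.
Social marginal cost = private MC − MEB = 12.11 + 0.09q.
Set SMC = demand: 12.11 + 0.09q = 131.43 - 3.24q → q* = 35.8318.
The loss is the area between SMC and demand from q* to q_m; with linear curves that's a triangle of height MEB(q_m).
DWL = ½ × 11.9201 × 39.6940 = 236.5782.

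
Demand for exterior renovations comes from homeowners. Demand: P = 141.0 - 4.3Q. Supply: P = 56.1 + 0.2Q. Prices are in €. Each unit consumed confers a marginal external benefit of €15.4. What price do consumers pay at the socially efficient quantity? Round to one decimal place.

Social marginal benefit = demand + MEB = 156.4 - 4.3Q.
Set SMB = MC: 156.4 - 4.3Q = 56.1 + 0.2Q → Q* = 22.2889.
Consumer price on the demand curve at Q*: 141.0 − 4.3×22.2889 = 45.1577.

P = €45.2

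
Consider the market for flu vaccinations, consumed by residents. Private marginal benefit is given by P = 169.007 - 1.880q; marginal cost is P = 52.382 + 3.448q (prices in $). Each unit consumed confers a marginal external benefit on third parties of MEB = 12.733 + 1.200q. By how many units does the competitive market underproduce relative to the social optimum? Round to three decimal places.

Market equilibrium (private): 52.382 + 3.448q = 169.007 - 1.880q → q_m = 21.8891.
Social marginal benefit = demand + MEB = 181.740 - 0.680q.
Set SMB = MC: 181.740 - 0.680q = 52.382 + 3.448q → q* = 31.3367.
Gap = |21.8891 − 31.3367| = 9.4476.

9.448 units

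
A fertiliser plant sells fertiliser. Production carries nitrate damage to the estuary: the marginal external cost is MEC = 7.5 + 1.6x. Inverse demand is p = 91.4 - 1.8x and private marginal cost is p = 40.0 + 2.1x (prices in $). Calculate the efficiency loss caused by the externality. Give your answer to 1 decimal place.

Market equilibrium (private): 40.0 + 2.1x = 91.4 - 1.8x → x_m = 13.1795.
Social marginal cost = private MC + MEC = 47.5 + 3.7x.
Set SMC = demand: 47.5 + 3.7x = 91.4 - 1.8x → x* = 7.9818.
Height of the DWL triangle at x_m is SMC(x_m) − demand(x_m) = MEC(x_m) = 28.5872.
DWL = ½ × 5.1977 × 28.5872 = 74.2938.

DWL = $74.3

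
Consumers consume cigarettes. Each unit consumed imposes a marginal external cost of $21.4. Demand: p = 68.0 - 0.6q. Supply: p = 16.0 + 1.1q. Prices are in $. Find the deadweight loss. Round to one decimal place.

DWL = $134.7

Market equilibrium (private): 16.0 + 1.1q = 68.0 - 0.6q → q_m = 30.5882.
Social marginal benefit = demand − MEC = 46.6 - 0.6q.
Set SMB = MC: 46.6 - 0.6q = 16.0 + 1.1q → q* = 18.0000.
Between q* and q_m the wedge MC − SMB runs linearly from 0 to MEC(q_m), so the loss is a triangle.
DWL = ½ × 12.5882 × 21.4000 = 134.6937.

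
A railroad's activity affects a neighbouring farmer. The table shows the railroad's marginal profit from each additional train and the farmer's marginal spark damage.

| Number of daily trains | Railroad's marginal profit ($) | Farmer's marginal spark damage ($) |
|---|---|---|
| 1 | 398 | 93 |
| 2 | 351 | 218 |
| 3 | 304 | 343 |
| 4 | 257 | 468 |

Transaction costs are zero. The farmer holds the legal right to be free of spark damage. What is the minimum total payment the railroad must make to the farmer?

Efficient level: marginal profit ≥ marginal spark damage through level 2, so k* = 2.
With the farmer holding the right, the railroad must at least compensate total damage at k*: 93 + 218 = 311.

$311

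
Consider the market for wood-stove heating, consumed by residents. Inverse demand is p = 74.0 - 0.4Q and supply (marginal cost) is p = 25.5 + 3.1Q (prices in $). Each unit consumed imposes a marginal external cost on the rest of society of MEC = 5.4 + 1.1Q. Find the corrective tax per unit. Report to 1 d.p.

tax = $15.7 per unit

Social marginal benefit = demand − MEC = 68.6 - 1.5Q.
Set SMB = MC: 68.6 - 1.5Q = 25.5 + 3.1Q → Q* = 9.3696.
The Pigouvian tax equals MEC at Q*: 5.4 + 1.1×9.3696 = 15.7066.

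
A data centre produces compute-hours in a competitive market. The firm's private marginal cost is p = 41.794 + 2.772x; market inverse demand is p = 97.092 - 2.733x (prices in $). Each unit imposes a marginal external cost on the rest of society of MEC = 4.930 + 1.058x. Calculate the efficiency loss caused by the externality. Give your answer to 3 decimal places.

Market equilibrium (private): 41.794 + 2.772x = 97.092 - 2.733x → x_m = 10.0450.
Social marginal cost = private MC + MEC = 46.724 + 3.830x.
Set SMC = demand: 46.724 + 3.830x = 97.092 - 2.733x → x* = 7.6745.
Between x* and x_m the wedge SMC − demand runs linearly from 0 to MEC(x_m), so the loss is a triangle.
DWL = ½ × 2.3705 × 15.5577 = 18.4398.

DWL = $18.440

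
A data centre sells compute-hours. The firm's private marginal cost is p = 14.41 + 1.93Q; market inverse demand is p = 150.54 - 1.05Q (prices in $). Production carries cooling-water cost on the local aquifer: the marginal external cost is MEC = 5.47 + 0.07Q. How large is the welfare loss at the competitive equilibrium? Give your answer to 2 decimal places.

DWL = $12.32

Market equilibrium (private): 14.41 + 1.93Q = 150.54 - 1.05Q → Q_m = 45.6812.
Social marginal cost = private MC + MEC = 19.88 + 2.00Q.
Set SMC = demand: 19.88 + 2.00Q = 150.54 - 1.05Q → Q* = 42.8393.
Between Q* and Q_m the wedge SMC − demand runs linearly from 0 to MEC(Q_m), so the loss is a triangle.
DWL = ½ × 2.8419 × 8.6677 = 12.3164.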